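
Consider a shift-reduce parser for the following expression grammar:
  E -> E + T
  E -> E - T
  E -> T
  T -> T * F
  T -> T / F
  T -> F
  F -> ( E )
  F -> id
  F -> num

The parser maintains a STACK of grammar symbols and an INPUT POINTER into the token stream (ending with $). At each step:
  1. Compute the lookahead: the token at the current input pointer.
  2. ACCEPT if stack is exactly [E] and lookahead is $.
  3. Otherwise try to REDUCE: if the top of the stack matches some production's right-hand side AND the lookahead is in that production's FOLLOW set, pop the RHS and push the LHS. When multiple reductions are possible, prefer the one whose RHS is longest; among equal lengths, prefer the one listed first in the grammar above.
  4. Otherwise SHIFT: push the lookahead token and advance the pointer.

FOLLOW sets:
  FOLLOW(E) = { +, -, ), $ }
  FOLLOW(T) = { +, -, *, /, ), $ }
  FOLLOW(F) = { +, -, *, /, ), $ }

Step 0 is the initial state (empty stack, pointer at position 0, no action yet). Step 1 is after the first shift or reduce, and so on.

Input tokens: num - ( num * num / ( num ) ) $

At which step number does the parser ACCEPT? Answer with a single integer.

Answer: 28

Derivation:
Step 1: shift num. Stack=[num] ptr=1 lookahead=- remaining=[- ( num * num / ( num ) ) $]
Step 2: reduce F->num. Stack=[F] ptr=1 lookahead=- remaining=[- ( num * num / ( num ) ) $]
Step 3: reduce T->F. Stack=[T] ptr=1 lookahead=- remaining=[- ( num * num / ( num ) ) $]
Step 4: reduce E->T. Stack=[E] ptr=1 lookahead=- remaining=[- ( num * num / ( num ) ) $]
Step 5: shift -. Stack=[E -] ptr=2 lookahead=( remaining=[( num * num / ( num ) ) $]
Step 6: shift (. Stack=[E - (] ptr=3 lookahead=num remaining=[num * num / ( num ) ) $]
Step 7: shift num. Stack=[E - ( num] ptr=4 lookahead=* remaining=[* num / ( num ) ) $]
Step 8: reduce F->num. Stack=[E - ( F] ptr=4 lookahead=* remaining=[* num / ( num ) ) $]
Step 9: reduce T->F. Stack=[E - ( T] ptr=4 lookahead=* remaining=[* num / ( num ) ) $]
Step 10: shift *. Stack=[E - ( T *] ptr=5 lookahead=num remaining=[num / ( num ) ) $]
Step 11: shift num. Stack=[E - ( T * num] ptr=6 lookahead=/ remaining=[/ ( num ) ) $]
Step 12: reduce F->num. Stack=[E - ( T * F] ptr=6 lookahead=/ remaining=[/ ( num ) ) $]
Step 13: reduce T->T * F. Stack=[E - ( T] ptr=6 lookahead=/ remaining=[/ ( num ) ) $]
Step 14: shift /. Stack=[E - ( T /] ptr=7 lookahead=( remaining=[( num ) ) $]
Step 15: shift (. Stack=[E - ( T / (] ptr=8 lookahead=num remaining=[num ) ) $]
Step 16: shift num. Stack=[E - ( T / ( num] ptr=9 lookahead=) remaining=[) ) $]
Step 17: reduce F->num. Stack=[E - ( T / ( F] ptr=9 lookahead=) remaining=[) ) $]
Step 18: reduce T->F. Stack=[E - ( T / ( T] ptr=9 lookahead=) remaining=[) ) $]
Step 19: reduce E->T. Stack=[E - ( T / ( E] ptr=9 lookahead=) remaining=[) ) $]
Step 20: shift ). Stack=[E - ( T / ( E )] ptr=10 lookahead=) remaining=[) $]
Step 21: reduce F->( E ). Stack=[E - ( T / F] ptr=10 lookahead=) remaining=[) $]
Step 22: reduce T->T / F. Stack=[E - ( T] ptr=10 lookahead=) remaining=[) $]
Step 23: reduce E->T. Stack=[E - ( E] ptr=10 lookahead=) remaining=[) $]
Step 24: shift ). Stack=[E - ( E )] ptr=11 lookahead=$ remaining=[$]
Step 25: reduce F->( E ). Stack=[E - F] ptr=11 lookahead=$ remaining=[$]
Step 26: reduce T->F. Stack=[E - T] ptr=11 lookahead=$ remaining=[$]
Step 27: reduce E->E - T. Stack=[E] ptr=11 lookahead=$ remaining=[$]
Step 28: accept. Stack=[E] ptr=11 lookahead=$ remaining=[$]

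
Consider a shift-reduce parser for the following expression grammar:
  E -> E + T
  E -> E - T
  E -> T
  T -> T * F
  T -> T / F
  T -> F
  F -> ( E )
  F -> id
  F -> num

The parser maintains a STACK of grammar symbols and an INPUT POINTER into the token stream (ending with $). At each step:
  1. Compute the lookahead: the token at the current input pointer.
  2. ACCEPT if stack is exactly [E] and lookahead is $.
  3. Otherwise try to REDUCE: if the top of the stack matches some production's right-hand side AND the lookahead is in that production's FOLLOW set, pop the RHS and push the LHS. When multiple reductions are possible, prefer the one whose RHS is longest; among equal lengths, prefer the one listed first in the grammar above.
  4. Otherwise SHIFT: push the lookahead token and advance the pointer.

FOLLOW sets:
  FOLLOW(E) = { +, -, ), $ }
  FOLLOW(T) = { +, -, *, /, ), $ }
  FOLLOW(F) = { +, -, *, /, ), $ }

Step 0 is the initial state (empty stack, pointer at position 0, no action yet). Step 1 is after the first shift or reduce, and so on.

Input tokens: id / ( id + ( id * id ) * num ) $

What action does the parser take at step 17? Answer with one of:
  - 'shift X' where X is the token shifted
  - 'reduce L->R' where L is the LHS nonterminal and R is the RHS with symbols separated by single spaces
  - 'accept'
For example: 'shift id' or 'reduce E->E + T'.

Step 1: shift id. Stack=[id] ptr=1 lookahead=/ remaining=[/ ( id + ( id * id ) * num ) $]
Step 2: reduce F->id. Stack=[F] ptr=1 lookahead=/ remaining=[/ ( id + ( id * id ) * num ) $]
Step 3: reduce T->F. Stack=[T] ptr=1 lookahead=/ remaining=[/ ( id + ( id * id ) * num ) $]
Step 4: shift /. Stack=[T /] ptr=2 lookahead=( remaining=[( id + ( id * id ) * num ) $]
Step 5: shift (. Stack=[T / (] ptr=3 lookahead=id remaining=[id + ( id * id ) * num ) $]
Step 6: shift id. Stack=[T / ( id] ptr=4 lookahead=+ remaining=[+ ( id * id ) * num ) $]
Step 7: reduce F->id. Stack=[T / ( F] ptr=4 lookahead=+ remaining=[+ ( id * id ) * num ) $]
Step 8: reduce T->F. Stack=[T / ( T] ptr=4 lookahead=+ remaining=[+ ( id * id ) * num ) $]
Step 9: reduce E->T. Stack=[T / ( E] ptr=4 lookahead=+ remaining=[+ ( id * id ) * num ) $]
Step 10: shift +. Stack=[T / ( E +] ptr=5 lookahead=( remaining=[( id * id ) * num ) $]
Step 11: shift (. Stack=[T / ( E + (] ptr=6 lookahead=id remaining=[id * id ) * num ) $]
Step 12: shift id. Stack=[T / ( E + ( id] ptr=7 lookahead=* remaining=[* id ) * num ) $]
Step 13: reduce F->id. Stack=[T / ( E + ( F] ptr=7 lookahead=* remaining=[* id ) * num ) $]
Step 14: reduce T->F. Stack=[T / ( E + ( T] ptr=7 lookahead=* remaining=[* id ) * num ) $]
Step 15: shift *. Stack=[T / ( E + ( T *] ptr=8 lookahead=id remaining=[id ) * num ) $]
Step 16: shift id. Stack=[T / ( E + ( T * id] ptr=9 lookahead=) remaining=[) * num ) $]
Step 17: reduce F->id. Stack=[T / ( E + ( T * F] ptr=9 lookahead=) remaining=[) * num ) $]

Answer: reduce F->id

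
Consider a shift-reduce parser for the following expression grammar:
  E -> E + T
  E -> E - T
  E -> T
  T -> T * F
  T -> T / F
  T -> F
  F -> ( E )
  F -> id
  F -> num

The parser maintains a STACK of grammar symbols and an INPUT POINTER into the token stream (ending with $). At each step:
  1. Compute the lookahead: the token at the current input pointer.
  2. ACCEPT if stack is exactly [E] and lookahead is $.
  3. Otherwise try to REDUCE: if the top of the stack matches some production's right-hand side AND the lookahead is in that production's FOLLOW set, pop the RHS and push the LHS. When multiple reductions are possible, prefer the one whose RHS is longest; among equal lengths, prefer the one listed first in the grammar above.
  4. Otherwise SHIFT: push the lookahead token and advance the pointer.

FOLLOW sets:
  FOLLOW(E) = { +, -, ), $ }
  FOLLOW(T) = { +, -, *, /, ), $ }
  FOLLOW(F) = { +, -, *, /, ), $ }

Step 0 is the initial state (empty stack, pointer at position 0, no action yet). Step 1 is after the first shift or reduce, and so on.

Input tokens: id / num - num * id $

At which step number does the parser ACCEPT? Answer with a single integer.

Step 1: shift id. Stack=[id] ptr=1 lookahead=/ remaining=[/ num - num * id $]
Step 2: reduce F->id. Stack=[F] ptr=1 lookahead=/ remaining=[/ num - num * id $]
Step 3: reduce T->F. Stack=[T] ptr=1 lookahead=/ remaining=[/ num - num * id $]
Step 4: shift /. Stack=[T /] ptr=2 lookahead=num remaining=[num - num * id $]
Step 5: shift num. Stack=[T / num] ptr=3 lookahead=- remaining=[- num * id $]
Step 6: reduce F->num. Stack=[T / F] ptr=3 lookahead=- remaining=[- num * id $]
Step 7: reduce T->T / F. Stack=[T] ptr=3 lookahead=- remaining=[- num * id $]
Step 8: reduce E->T. Stack=[E] ptr=3 lookahead=- remaining=[- num * id $]
Step 9: shift -. Stack=[E -] ptr=4 lookahead=num remaining=[num * id $]
Step 10: shift num. Stack=[E - num] ptr=5 lookahead=* remaining=[* id $]
Step 11: reduce F->num. Stack=[E - F] ptr=5 lookahead=* remaining=[* id $]
Step 12: reduce T->F. Stack=[E - T] ptr=5 lookahead=* remaining=[* id $]
Step 13: shift *. Stack=[E - T *] ptr=6 lookahead=id remaining=[id $]
Step 14: shift id. Stack=[E - T * id] ptr=7 lookahead=$ remaining=[$]
Step 15: reduce F->id. Stack=[E - T * F] ptr=7 lookahead=$ remaining=[$]
Step 16: reduce T->T * F. Stack=[E - T] ptr=7 lookahead=$ remaining=[$]
Step 17: reduce E->E - T. Stack=[E] ptr=7 lookahead=$ remaining=[$]
Step 18: accept. Stack=[E] ptr=7 lookahead=$ remaining=[$]

Answer: 18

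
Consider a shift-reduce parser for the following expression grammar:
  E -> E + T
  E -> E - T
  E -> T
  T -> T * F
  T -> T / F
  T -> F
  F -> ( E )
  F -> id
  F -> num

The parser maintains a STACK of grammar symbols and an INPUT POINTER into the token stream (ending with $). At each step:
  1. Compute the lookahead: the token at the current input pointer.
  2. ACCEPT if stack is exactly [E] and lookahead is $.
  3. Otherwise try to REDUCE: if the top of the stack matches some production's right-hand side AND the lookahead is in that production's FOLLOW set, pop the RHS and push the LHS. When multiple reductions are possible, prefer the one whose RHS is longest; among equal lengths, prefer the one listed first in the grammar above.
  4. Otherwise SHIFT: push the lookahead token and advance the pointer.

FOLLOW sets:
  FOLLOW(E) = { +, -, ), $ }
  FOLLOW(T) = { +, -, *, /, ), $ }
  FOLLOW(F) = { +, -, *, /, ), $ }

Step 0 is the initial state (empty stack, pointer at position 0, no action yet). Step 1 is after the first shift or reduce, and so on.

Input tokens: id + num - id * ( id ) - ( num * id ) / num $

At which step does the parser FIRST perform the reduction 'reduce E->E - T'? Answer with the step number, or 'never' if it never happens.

Answer: 23

Derivation:
Step 1: shift id. Stack=[id] ptr=1 lookahead=+ remaining=[+ num - id * ( id ) - ( num * id ) / num $]
Step 2: reduce F->id. Stack=[F] ptr=1 lookahead=+ remaining=[+ num - id * ( id ) - ( num * id ) / num $]
Step 3: reduce T->F. Stack=[T] ptr=1 lookahead=+ remaining=[+ num - id * ( id ) - ( num * id ) / num $]
Step 4: reduce E->T. Stack=[E] ptr=1 lookahead=+ remaining=[+ num - id * ( id ) - ( num * id ) / num $]
Step 5: shift +. Stack=[E +] ptr=2 lookahead=num remaining=[num - id * ( id ) - ( num * id ) / num $]
Step 6: shift num. Stack=[E + num] ptr=3 lookahead=- remaining=[- id * ( id ) - ( num * id ) / num $]
Step 7: reduce F->num. Stack=[E + F] ptr=3 lookahead=- remaining=[- id * ( id ) - ( num * id ) / num $]
Step 8: reduce T->F. Stack=[E + T] ptr=3 lookahead=- remaining=[- id * ( id ) - ( num * id ) / num $]
Step 9: reduce E->E + T. Stack=[E] ptr=3 lookahead=- remaining=[- id * ( id ) - ( num * id ) / num $]
Step 10: shift -. Stack=[E -] ptr=4 lookahead=id remaining=[id * ( id ) - ( num * id ) / num $]
Step 11: shift id. Stack=[E - id] ptr=5 lookahead=* remaining=[* ( id ) - ( num * id ) / num $]
Step 12: reduce F->id. Stack=[E - F] ptr=5 lookahead=* remaining=[* ( id ) - ( num * id ) / num $]
Step 13: reduce T->F. Stack=[E - T] ptr=5 lookahead=* remaining=[* ( id ) - ( num * id ) / num $]
Step 14: shift *. Stack=[E - T *] ptr=6 lookahead=( remaining=[( id ) - ( num * id ) / num $]
Step 15: shift (. Stack=[E - T * (] ptr=7 lookahead=id remaining=[id ) - ( num * id ) / num $]
Step 16: shift id. Stack=[E - T * ( id] ptr=8 lookahead=) remaining=[) - ( num * id ) / num $]
Step 17: reduce F->id. Stack=[E - T * ( F] ptr=8 lookahead=) remaining=[) - ( num * id ) / num $]
Step 18: reduce T->F. Stack=[E - T * ( T] ptr=8 lookahead=) remaining=[) - ( num * id ) / num $]
Step 19: reduce E->T. Stack=[E - T * ( E] ptr=8 lookahead=) remaining=[) - ( num * id ) / num $]
Step 20: shift ). Stack=[E - T * ( E )] ptr=9 lookahead=- remaining=[- ( num * id ) / num $]
Step 21: reduce F->( E ). Stack=[E - T * F] ptr=9 lookahead=- remaining=[- ( num * id ) / num $]
Step 22: reduce T->T * F. Stack=[E - T] ptr=9 lookahead=- remaining=[- ( num * id ) / num $]
Step 23: reduce E->E - T. Stack=[E] ptr=9 lookahead=- remaining=[- ( num * id ) / num $]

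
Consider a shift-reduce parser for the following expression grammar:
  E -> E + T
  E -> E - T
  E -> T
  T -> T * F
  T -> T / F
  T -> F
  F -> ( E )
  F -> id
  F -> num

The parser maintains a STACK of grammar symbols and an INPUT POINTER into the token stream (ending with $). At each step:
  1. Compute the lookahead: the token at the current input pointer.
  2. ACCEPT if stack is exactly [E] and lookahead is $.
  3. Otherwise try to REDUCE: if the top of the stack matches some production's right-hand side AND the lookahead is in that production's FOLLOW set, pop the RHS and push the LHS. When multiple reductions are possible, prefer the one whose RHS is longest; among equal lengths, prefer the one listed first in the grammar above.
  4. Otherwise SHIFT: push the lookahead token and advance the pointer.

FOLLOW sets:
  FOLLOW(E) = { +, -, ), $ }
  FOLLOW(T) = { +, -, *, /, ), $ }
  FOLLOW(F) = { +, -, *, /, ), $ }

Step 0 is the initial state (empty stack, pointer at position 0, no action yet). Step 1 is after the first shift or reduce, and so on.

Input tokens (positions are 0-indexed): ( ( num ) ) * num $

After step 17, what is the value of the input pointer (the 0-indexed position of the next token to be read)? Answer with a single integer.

Answer: 7

Derivation:
Step 1: shift (. Stack=[(] ptr=1 lookahead=( remaining=[( num ) ) * num $]
Step 2: shift (. Stack=[( (] ptr=2 lookahead=num remaining=[num ) ) * num $]
Step 3: shift num. Stack=[( ( num] ptr=3 lookahead=) remaining=[) ) * num $]
Step 4: reduce F->num. Stack=[( ( F] ptr=3 lookahead=) remaining=[) ) * num $]
Step 5: reduce T->F. Stack=[( ( T] ptr=3 lookahead=) remaining=[) ) * num $]
Step 6: reduce E->T. Stack=[( ( E] ptr=3 lookahead=) remaining=[) ) * num $]
Step 7: shift ). Stack=[( ( E )] ptr=4 lookahead=) remaining=[) * num $]
Step 8: reduce F->( E ). Stack=[( F] ptr=4 lookahead=) remaining=[) * num $]
Step 9: reduce T->F. Stack=[( T] ptr=4 lookahead=) remaining=[) * num $]
Step 10: reduce E->T. Stack=[( E] ptr=4 lookahead=) remaining=[) * num $]
Step 11: shift ). Stack=[( E )] ptr=5 lookahead=* remaining=[* num $]
Step 12: reduce F->( E ). Stack=[F] ptr=5 lookahead=* remaining=[* num $]
Step 13: reduce T->F. Stack=[T] ptr=5 lookahead=* remaining=[* num $]
Step 14: shift *. Stack=[T *] ptr=6 lookahead=num remaining=[num $]
Step 15: shift num. Stack=[T * num] ptr=7 lookahead=$ remaining=[$]
Step 16: reduce F->num. Stack=[T * F] ptr=7 lookahead=$ remaining=[$]
Step 17: reduce T->T * F. Stack=[T] ptr=7 lookahead=$ remaining=[$]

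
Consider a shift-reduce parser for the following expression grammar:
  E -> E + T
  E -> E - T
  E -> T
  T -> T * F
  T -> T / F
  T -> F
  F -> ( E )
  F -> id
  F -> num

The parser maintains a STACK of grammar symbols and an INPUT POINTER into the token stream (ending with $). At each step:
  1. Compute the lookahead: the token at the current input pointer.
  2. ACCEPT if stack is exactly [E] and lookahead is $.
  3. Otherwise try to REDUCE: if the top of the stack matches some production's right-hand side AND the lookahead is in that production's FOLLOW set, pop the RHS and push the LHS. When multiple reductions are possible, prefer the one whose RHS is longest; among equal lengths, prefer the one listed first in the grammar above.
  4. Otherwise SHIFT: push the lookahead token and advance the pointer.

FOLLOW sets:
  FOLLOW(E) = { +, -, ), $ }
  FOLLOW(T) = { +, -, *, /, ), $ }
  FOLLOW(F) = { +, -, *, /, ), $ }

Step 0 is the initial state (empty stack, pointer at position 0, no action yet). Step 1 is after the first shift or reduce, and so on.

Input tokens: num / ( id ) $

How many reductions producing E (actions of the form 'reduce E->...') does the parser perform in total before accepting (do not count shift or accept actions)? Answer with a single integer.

Answer: 2

Derivation:
Step 1: shift num. Stack=[num] ptr=1 lookahead=/ remaining=[/ ( id ) $]
Step 2: reduce F->num. Stack=[F] ptr=1 lookahead=/ remaining=[/ ( id ) $]
Step 3: reduce T->F. Stack=[T] ptr=1 lookahead=/ remaining=[/ ( id ) $]
Step 4: shift /. Stack=[T /] ptr=2 lookahead=( remaining=[( id ) $]
Step 5: shift (. Stack=[T / (] ptr=3 lookahead=id remaining=[id ) $]
Step 6: shift id. Stack=[T / ( id] ptr=4 lookahead=) remaining=[) $]
Step 7: reduce F->id. Stack=[T / ( F] ptr=4 lookahead=) remaining=[) $]
Step 8: reduce T->F. Stack=[T / ( T] ptr=4 lookahead=) remaining=[) $]
Step 9: reduce E->T. Stack=[T / ( E] ptr=4 lookahead=) remaining=[) $]
Step 10: shift ). Stack=[T / ( E )] ptr=5 lookahead=$ remaining=[$]
Step 11: reduce F->( E ). Stack=[T / F] ptr=5 lookahead=$ remaining=[$]
Step 12: reduce T->T / F. Stack=[T] ptr=5 lookahead=$ remaining=[$]
Step 13: reduce E->T. Stack=[E] ptr=5 lookahead=$ remaining=[$]
Step 14: accept. Stack=[E] ptr=5 lookahead=$ remaining=[$]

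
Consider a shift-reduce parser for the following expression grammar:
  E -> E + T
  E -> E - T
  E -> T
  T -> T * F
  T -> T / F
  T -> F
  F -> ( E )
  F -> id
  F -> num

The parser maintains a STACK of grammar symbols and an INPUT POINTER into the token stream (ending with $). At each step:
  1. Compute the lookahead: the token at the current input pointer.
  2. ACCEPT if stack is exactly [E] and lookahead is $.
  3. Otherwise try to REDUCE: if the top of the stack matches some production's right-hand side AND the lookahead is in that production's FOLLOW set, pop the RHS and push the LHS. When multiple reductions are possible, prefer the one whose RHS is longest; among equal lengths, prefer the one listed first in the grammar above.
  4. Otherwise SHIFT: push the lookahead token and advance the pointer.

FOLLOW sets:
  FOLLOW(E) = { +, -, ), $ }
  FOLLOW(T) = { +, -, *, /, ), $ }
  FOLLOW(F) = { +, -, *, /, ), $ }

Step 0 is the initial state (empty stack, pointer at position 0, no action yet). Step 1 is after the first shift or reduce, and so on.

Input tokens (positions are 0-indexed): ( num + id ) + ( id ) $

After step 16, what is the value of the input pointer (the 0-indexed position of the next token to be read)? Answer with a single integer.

Step 1: shift (. Stack=[(] ptr=1 lookahead=num remaining=[num + id ) + ( id ) $]
Step 2: shift num. Stack=[( num] ptr=2 lookahead=+ remaining=[+ id ) + ( id ) $]
Step 3: reduce F->num. Stack=[( F] ptr=2 lookahead=+ remaining=[+ id ) + ( id ) $]
Step 4: reduce T->F. Stack=[( T] ptr=2 lookahead=+ remaining=[+ id ) + ( id ) $]
Step 5: reduce E->T. Stack=[( E] ptr=2 lookahead=+ remaining=[+ id ) + ( id ) $]
Step 6: shift +. Stack=[( E +] ptr=3 lookahead=id remaining=[id ) + ( id ) $]
Step 7: shift id. Stack=[( E + id] ptr=4 lookahead=) remaining=[) + ( id ) $]
Step 8: reduce F->id. Stack=[( E + F] ptr=4 lookahead=) remaining=[) + ( id ) $]
Step 9: reduce T->F. Stack=[( E + T] ptr=4 lookahead=) remaining=[) + ( id ) $]
Step 10: reduce E->E + T. Stack=[( E] ptr=4 lookahead=) remaining=[) + ( id ) $]
Step 11: shift ). Stack=[( E )] ptr=5 lookahead=+ remaining=[+ ( id ) $]
Step 12: reduce F->( E ). Stack=[F] ptr=5 lookahead=+ remaining=[+ ( id ) $]
Step 13: reduce T->F. Stack=[T] ptr=5 lookahead=+ remaining=[+ ( id ) $]
Step 14: reduce E->T. Stack=[E] ptr=5 lookahead=+ remaining=[+ ( id ) $]
Step 15: shift +. Stack=[E +] ptr=6 lookahead=( remaining=[( id ) $]
Step 16: shift (. Stack=[E + (] ptr=7 lookahead=id remaining=[id ) $]

Answer: 7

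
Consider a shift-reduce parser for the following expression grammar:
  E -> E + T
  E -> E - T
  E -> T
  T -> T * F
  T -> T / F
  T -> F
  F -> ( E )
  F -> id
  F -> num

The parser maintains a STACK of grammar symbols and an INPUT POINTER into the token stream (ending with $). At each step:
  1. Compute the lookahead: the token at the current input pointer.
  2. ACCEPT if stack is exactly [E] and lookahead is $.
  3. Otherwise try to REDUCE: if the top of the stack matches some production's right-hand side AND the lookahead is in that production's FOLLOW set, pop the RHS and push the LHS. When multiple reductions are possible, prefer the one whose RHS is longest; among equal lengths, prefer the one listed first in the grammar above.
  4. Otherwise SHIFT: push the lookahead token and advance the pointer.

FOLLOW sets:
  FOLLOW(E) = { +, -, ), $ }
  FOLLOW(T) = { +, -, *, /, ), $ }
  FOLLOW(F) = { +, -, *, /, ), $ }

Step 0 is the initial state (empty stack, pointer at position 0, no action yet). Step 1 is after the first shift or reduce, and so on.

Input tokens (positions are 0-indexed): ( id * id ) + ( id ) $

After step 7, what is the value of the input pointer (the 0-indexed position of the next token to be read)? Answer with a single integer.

Answer: 4

Derivation:
Step 1: shift (. Stack=[(] ptr=1 lookahead=id remaining=[id * id ) + ( id ) $]
Step 2: shift id. Stack=[( id] ptr=2 lookahead=* remaining=[* id ) + ( id ) $]
Step 3: reduce F->id. Stack=[( F] ptr=2 lookahead=* remaining=[* id ) + ( id ) $]
Step 4: reduce T->F. Stack=[( T] ptr=2 lookahead=* remaining=[* id ) + ( id ) $]
Step 5: shift *. Stack=[( T *] ptr=3 lookahead=id remaining=[id ) + ( id ) $]
Step 6: shift id. Stack=[( T * id] ptr=4 lookahead=) remaining=[) + ( id ) $]
Step 7: reduce F->id. Stack=[( T * F] ptr=4 lookahead=) remaining=[) + ( id ) $]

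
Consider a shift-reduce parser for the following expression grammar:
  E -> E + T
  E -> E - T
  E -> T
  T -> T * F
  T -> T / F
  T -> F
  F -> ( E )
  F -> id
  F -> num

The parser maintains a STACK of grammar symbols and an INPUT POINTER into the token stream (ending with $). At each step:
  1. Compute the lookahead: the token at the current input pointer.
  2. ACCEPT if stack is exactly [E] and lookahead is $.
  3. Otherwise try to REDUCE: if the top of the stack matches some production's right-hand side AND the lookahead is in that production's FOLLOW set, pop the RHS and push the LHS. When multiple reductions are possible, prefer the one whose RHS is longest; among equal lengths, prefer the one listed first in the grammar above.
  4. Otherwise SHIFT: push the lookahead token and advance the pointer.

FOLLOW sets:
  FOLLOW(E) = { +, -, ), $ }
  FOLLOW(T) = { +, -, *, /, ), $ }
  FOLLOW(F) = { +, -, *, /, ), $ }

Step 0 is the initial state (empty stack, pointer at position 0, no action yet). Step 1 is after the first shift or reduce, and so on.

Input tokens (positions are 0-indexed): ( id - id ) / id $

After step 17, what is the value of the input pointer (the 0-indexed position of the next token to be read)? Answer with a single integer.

Step 1: shift (. Stack=[(] ptr=1 lookahead=id remaining=[id - id ) / id $]
Step 2: shift id. Stack=[( id] ptr=2 lookahead=- remaining=[- id ) / id $]
Step 3: reduce F->id. Stack=[( F] ptr=2 lookahead=- remaining=[- id ) / id $]
Step 4: reduce T->F. Stack=[( T] ptr=2 lookahead=- remaining=[- id ) / id $]
Step 5: reduce E->T. Stack=[( E] ptr=2 lookahead=- remaining=[- id ) / id $]
Step 6: shift -. Stack=[( E -] ptr=3 lookahead=id remaining=[id ) / id $]
Step 7: shift id. Stack=[( E - id] ptr=4 lookahead=) remaining=[) / id $]
Step 8: reduce F->id. Stack=[( E - F] ptr=4 lookahead=) remaining=[) / id $]
Step 9: reduce T->F. Stack=[( E - T] ptr=4 lookahead=) remaining=[) / id $]
Step 10: reduce E->E - T. Stack=[( E] ptr=4 lookahead=) remaining=[) / id $]
Step 11: shift ). Stack=[( E )] ptr=5 lookahead=/ remaining=[/ id $]
Step 12: reduce F->( E ). Stack=[F] ptr=5 lookahead=/ remaining=[/ id $]
Step 13: reduce T->F. Stack=[T] ptr=5 lookahead=/ remaining=[/ id $]
Step 14: shift /. Stack=[T /] ptr=6 lookahead=id remaining=[id $]
Step 15: shift id. Stack=[T / id] ptr=7 lookahead=$ remaining=[$]
Step 16: reduce F->id. Stack=[T / F] ptr=7 lookahead=$ remaining=[$]
Step 17: reduce T->T / F. Stack=[T] ptr=7 lookahead=$ remaining=[$]

Answer: 7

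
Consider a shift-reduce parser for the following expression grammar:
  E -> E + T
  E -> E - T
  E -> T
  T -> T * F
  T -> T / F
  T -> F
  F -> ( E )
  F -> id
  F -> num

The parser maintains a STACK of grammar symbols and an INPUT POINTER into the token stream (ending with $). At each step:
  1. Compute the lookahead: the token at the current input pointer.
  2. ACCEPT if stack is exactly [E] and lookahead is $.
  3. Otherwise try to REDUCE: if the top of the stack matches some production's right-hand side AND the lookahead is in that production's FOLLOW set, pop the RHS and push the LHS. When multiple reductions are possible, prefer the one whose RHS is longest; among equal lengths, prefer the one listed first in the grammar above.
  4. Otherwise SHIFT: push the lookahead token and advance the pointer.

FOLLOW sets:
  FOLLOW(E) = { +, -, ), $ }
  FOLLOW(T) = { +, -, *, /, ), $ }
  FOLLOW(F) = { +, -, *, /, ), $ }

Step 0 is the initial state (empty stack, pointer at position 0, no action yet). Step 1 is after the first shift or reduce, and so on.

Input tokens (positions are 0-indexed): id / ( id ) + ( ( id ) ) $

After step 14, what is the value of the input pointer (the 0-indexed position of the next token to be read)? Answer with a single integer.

Step 1: shift id. Stack=[id] ptr=1 lookahead=/ remaining=[/ ( id ) + ( ( id ) ) $]
Step 2: reduce F->id. Stack=[F] ptr=1 lookahead=/ remaining=[/ ( id ) + ( ( id ) ) $]
Step 3: reduce T->F. Stack=[T] ptr=1 lookahead=/ remaining=[/ ( id ) + ( ( id ) ) $]
Step 4: shift /. Stack=[T /] ptr=2 lookahead=( remaining=[( id ) + ( ( id ) ) $]
Step 5: shift (. Stack=[T / (] ptr=3 lookahead=id remaining=[id ) + ( ( id ) ) $]
Step 6: shift id. Stack=[T / ( id] ptr=4 lookahead=) remaining=[) + ( ( id ) ) $]
Step 7: reduce F->id. Stack=[T / ( F] ptr=4 lookahead=) remaining=[) + ( ( id ) ) $]
Step 8: reduce T->F. Stack=[T / ( T] ptr=4 lookahead=) remaining=[) + ( ( id ) ) $]
Step 9: reduce E->T. Stack=[T / ( E] ptr=4 lookahead=) remaining=[) + ( ( id ) ) $]
Step 10: shift ). Stack=[T / ( E )] ptr=5 lookahead=+ remaining=[+ ( ( id ) ) $]
Step 11: reduce F->( E ). Stack=[T / F] ptr=5 lookahead=+ remaining=[+ ( ( id ) ) $]
Step 12: reduce T->T / F. Stack=[T] ptr=5 lookahead=+ remaining=[+ ( ( id ) ) $]
Step 13: reduce E->T. Stack=[E] ptr=5 lookahead=+ remaining=[+ ( ( id ) ) $]
Step 14: shift +. Stack=[E +] ptr=6 lookahead=( remaining=[( ( id ) ) $]

Answer: 6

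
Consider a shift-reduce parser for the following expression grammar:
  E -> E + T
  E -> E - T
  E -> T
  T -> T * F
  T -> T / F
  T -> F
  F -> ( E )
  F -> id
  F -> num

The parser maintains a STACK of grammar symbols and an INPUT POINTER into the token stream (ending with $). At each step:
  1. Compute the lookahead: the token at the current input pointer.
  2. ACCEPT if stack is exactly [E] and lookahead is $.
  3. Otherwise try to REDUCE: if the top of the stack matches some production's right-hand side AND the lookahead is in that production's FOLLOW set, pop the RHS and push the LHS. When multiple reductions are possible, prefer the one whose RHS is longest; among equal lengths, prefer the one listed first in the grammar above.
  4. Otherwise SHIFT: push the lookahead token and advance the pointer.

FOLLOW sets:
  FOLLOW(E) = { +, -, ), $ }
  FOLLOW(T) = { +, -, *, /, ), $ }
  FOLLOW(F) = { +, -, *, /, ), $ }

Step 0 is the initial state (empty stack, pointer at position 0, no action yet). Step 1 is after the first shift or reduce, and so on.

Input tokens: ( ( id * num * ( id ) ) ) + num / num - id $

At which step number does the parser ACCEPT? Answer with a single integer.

Step 1: shift (. Stack=[(] ptr=1 lookahead=( remaining=[( id * num * ( id ) ) ) + num / num - id $]
Step 2: shift (. Stack=[( (] ptr=2 lookahead=id remaining=[id * num * ( id ) ) ) + num / num - id $]
Step 3: shift id. Stack=[( ( id] ptr=3 lookahead=* remaining=[* num * ( id ) ) ) + num / num - id $]
Step 4: reduce F->id. Stack=[( ( F] ptr=3 lookahead=* remaining=[* num * ( id ) ) ) + num / num - id $]
Step 5: reduce T->F. Stack=[( ( T] ptr=3 lookahead=* remaining=[* num * ( id ) ) ) + num / num - id $]
Step 6: shift *. Stack=[( ( T *] ptr=4 lookahead=num remaining=[num * ( id ) ) ) + num / num - id $]
Step 7: shift num. Stack=[( ( T * num] ptr=5 lookahead=* remaining=[* ( id ) ) ) + num / num - id $]
Step 8: reduce F->num. Stack=[( ( T * F] ptr=5 lookahead=* remaining=[* ( id ) ) ) + num / num - id $]
Step 9: reduce T->T * F. Stack=[( ( T] ptr=5 lookahead=* remaining=[* ( id ) ) ) + num / num - id $]
Step 10: shift *. Stack=[( ( T *] ptr=6 lookahead=( remaining=[( id ) ) ) + num / num - id $]
Step 11: shift (. Stack=[( ( T * (] ptr=7 lookahead=id remaining=[id ) ) ) + num / num - id $]
Step 12: shift id. Stack=[( ( T * ( id] ptr=8 lookahead=) remaining=[) ) ) + num / num - id $]
Step 13: reduce F->id. Stack=[( ( T * ( F] ptr=8 lookahead=) remaining=[) ) ) + num / num - id $]
Step 14: reduce T->F. Stack=[( ( T * ( T] ptr=8 lookahead=) remaining=[) ) ) + num / num - id $]
Step 15: reduce E->T. Stack=[( ( T * ( E] ptr=8 lookahead=) remaining=[) ) ) + num / num - id $]
Step 16: shift ). Stack=[( ( T * ( E )] ptr=9 lookahead=) remaining=[) ) + num / num - id $]
Step 17: reduce F->( E ). Stack=[( ( T * F] ptr=9 lookahead=) remaining=[) ) + num / num - id $]
Step 18: reduce T->T * F. Stack=[( ( T] ptr=9 lookahead=) remaining=[) ) + num / num - id $]
Step 19: reduce E->T. Stack=[( ( E] ptr=9 lookahead=) remaining=[) ) + num / num - id $]
Step 20: shift ). Stack=[( ( E )] ptr=10 lookahead=) remaining=[) + num / num - id $]
Step 21: reduce F->( E ). Stack=[( F] ptr=10 lookahead=) remaining=[) + num / num - id $]
Step 22: reduce T->F. Stack=[( T] ptr=10 lookahead=) remaining=[) + num / num - id $]
Step 23: reduce E->T. Stack=[( E] ptr=10 lookahead=) remaining=[) + num / num - id $]
Step 24: shift ). Stack=[( E )] ptr=11 lookahead=+ remaining=[+ num / num - id $]
Step 25: reduce F->( E ). Stack=[F] ptr=11 lookahead=+ remaining=[+ num / num - id $]
Step 26: reduce T->F. Stack=[T] ptr=11 lookahead=+ remaining=[+ num / num - id $]
Step 27: reduce E->T. Stack=[E] ptr=11 lookahead=+ remaining=[+ num / num - id $]
Step 28: shift +. Stack=[E +] ptr=12 lookahead=num remaining=[num / num - id $]
Step 29: shift num. Stack=[E + num] ptr=13 lookahead=/ remaining=[/ num - id $]
Step 30: reduce F->num. Stack=[E + F] ptr=13 lookahead=/ remaining=[/ num - id $]
Step 31: reduce T->F. Stack=[E + T] ptr=13 lookahead=/ remaining=[/ num - id $]
Step 32: shift /. Stack=[E + T /] ptr=14 lookahead=num remaining=[num - id $]
Step 33: shift num. Stack=[E + T / num] ptr=15 lookahead=- remaining=[- id $]
Step 34: reduce F->num. Stack=[E + T / F] ptr=15 lookahead=- remaining=[- id $]
Step 35: reduce T->T / F. Stack=[E + T] ptr=15 lookahead=- remaining=[- id $]
Step 36: reduce E->E + T. Stack=[E] ptr=15 lookahead=- remaining=[- id $]
Step 37: shift -. Stack=[E -] ptr=16 lookahead=id remaining=[id $]
Step 38: shift id. Stack=[E - id] ptr=17 lookahead=$ remaining=[$]
Step 39: reduce F->id. Stack=[E - F] ptr=17 lookahead=$ remaining=[$]
Step 40: reduce T->F. Stack=[E - T] ptr=17 lookahead=$ remaining=[$]
Step 41: reduce E->E - T. Stack=[E] ptr=17 lookahead=$ remaining=[$]
Step 42: accept. Stack=[E] ptr=17 lookahead=$ remaining=[$]

Answer: 42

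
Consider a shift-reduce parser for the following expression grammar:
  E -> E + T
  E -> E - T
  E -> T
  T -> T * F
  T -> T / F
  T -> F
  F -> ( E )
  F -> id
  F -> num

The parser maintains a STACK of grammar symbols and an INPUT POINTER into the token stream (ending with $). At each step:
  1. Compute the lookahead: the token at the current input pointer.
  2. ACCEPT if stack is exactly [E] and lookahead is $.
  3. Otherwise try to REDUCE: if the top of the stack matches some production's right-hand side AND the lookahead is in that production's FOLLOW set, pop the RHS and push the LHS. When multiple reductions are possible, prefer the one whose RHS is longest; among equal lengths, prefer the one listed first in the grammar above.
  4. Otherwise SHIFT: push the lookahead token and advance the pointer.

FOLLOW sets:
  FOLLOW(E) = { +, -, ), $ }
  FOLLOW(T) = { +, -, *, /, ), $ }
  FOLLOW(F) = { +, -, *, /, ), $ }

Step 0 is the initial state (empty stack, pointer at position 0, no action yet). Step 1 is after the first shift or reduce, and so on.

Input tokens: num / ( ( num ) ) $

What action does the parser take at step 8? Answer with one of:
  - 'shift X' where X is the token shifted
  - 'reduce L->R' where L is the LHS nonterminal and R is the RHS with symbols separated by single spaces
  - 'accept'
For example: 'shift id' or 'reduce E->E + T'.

Step 1: shift num. Stack=[num] ptr=1 lookahead=/ remaining=[/ ( ( num ) ) $]
Step 2: reduce F->num. Stack=[F] ptr=1 lookahead=/ remaining=[/ ( ( num ) ) $]
Step 3: reduce T->F. Stack=[T] ptr=1 lookahead=/ remaining=[/ ( ( num ) ) $]
Step 4: shift /. Stack=[T /] ptr=2 lookahead=( remaining=[( ( num ) ) $]
Step 5: shift (. Stack=[T / (] ptr=3 lookahead=( remaining=[( num ) ) $]
Step 6: shift (. Stack=[T / ( (] ptr=4 lookahead=num remaining=[num ) ) $]
Step 7: shift num. Stack=[T / ( ( num] ptr=5 lookahead=) remaining=[) ) $]
Step 8: reduce F->num. Stack=[T / ( ( F] ptr=5 lookahead=) remaining=[) ) $]

Answer: reduce F->num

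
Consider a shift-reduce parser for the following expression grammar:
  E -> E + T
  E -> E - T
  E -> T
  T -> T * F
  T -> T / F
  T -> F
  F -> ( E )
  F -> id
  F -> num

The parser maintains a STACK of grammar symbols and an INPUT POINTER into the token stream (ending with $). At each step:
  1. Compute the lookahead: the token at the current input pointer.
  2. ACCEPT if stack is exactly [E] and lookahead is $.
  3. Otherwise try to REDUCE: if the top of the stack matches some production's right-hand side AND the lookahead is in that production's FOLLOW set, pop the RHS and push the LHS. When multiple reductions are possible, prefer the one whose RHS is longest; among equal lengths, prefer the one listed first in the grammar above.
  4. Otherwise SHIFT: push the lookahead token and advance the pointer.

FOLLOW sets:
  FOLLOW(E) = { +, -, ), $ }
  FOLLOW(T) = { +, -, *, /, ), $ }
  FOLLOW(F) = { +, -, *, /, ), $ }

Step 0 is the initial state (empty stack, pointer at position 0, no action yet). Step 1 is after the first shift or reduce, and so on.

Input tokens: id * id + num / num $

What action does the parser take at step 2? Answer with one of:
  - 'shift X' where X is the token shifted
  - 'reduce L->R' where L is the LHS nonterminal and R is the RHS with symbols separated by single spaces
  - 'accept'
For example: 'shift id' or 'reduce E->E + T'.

Answer: reduce F->id

Derivation:
Step 1: shift id. Stack=[id] ptr=1 lookahead=* remaining=[* id + num / num $]
Step 2: reduce F->id. Stack=[F] ptr=1 lookahead=* remaining=[* id + num / num $]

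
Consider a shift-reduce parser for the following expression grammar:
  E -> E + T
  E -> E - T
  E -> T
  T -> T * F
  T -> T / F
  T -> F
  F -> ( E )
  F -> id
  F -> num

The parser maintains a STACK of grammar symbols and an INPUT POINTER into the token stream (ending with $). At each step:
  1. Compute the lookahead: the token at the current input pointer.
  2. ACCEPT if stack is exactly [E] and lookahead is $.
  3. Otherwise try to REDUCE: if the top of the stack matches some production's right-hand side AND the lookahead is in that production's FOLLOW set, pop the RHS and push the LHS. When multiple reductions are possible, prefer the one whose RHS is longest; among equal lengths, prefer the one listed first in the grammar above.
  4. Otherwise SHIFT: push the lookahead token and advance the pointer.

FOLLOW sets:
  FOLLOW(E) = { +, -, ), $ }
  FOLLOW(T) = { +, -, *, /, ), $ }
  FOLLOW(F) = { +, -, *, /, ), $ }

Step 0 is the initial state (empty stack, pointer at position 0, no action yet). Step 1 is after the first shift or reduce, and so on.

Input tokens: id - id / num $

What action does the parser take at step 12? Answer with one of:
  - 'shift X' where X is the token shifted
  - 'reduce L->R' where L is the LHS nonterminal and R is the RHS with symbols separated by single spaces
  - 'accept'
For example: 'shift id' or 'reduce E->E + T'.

Answer: reduce T->T / F

Derivation:
Step 1: shift id. Stack=[id] ptr=1 lookahead=- remaining=[- id / num $]
Step 2: reduce F->id. Stack=[F] ptr=1 lookahead=- remaining=[- id / num $]
Step 3: reduce T->F. Stack=[T] ptr=1 lookahead=- remaining=[- id / num $]
Step 4: reduce E->T. Stack=[E] ptr=1 lookahead=- remaining=[- id / num $]
Step 5: shift -. Stack=[E -] ptr=2 lookahead=id remaining=[id / num $]
Step 6: shift id. Stack=[E - id] ptr=3 lookahead=/ remaining=[/ num $]
Step 7: reduce F->id. Stack=[E - F] ptr=3 lookahead=/ remaining=[/ num $]
Step 8: reduce T->F. Stack=[E - T] ptr=3 lookahead=/ remaining=[/ num $]
Step 9: shift /. Stack=[E - T /] ptr=4 lookahead=num remaining=[num $]
Step 10: shift num. Stack=[E - T / num] ptr=5 lookahead=$ remaining=[$]
Step 11: reduce F->num. Stack=[E - T / F] ptr=5 lookahead=$ remaining=[$]
Step 12: reduce T->T / F. Stack=[E - T] ptr=5 lookahead=$ remaining=[$]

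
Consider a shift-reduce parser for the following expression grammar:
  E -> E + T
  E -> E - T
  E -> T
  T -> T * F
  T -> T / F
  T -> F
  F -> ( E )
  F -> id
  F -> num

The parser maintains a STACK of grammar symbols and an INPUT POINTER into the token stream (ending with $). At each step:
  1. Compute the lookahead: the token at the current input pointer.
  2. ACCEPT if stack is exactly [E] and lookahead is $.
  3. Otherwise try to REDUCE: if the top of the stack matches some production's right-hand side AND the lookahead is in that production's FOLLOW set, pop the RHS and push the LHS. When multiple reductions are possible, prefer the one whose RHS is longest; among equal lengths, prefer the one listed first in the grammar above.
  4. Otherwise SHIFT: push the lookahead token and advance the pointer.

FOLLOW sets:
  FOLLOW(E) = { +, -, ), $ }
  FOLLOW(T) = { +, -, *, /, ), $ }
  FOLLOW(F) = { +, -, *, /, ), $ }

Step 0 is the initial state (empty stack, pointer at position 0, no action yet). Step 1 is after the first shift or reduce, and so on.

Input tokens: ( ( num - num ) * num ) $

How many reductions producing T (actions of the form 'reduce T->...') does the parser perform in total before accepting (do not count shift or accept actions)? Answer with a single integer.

Step 1: shift (. Stack=[(] ptr=1 lookahead=( remaining=[( num - num ) * num ) $]
Step 2: shift (. Stack=[( (] ptr=2 lookahead=num remaining=[num - num ) * num ) $]
Step 3: shift num. Stack=[( ( num] ptr=3 lookahead=- remaining=[- num ) * num ) $]
Step 4: reduce F->num. Stack=[( ( F] ptr=3 lookahead=- remaining=[- num ) * num ) $]
Step 5: reduce T->F. Stack=[( ( T] ptr=3 lookahead=- remaining=[- num ) * num ) $]
Step 6: reduce E->T. Stack=[( ( E] ptr=3 lookahead=- remaining=[- num ) * num ) $]
Step 7: shift -. Stack=[( ( E -] ptr=4 lookahead=num remaining=[num ) * num ) $]
Step 8: shift num. Stack=[( ( E - num] ptr=5 lookahead=) remaining=[) * num ) $]
Step 9: reduce F->num. Stack=[( ( E - F] ptr=5 lookahead=) remaining=[) * num ) $]
Step 10: reduce T->F. Stack=[( ( E - T] ptr=5 lookahead=) remaining=[) * num ) $]
Step 11: reduce E->E - T. Stack=[( ( E] ptr=5 lookahead=) remaining=[) * num ) $]
Step 12: shift ). Stack=[( ( E )] ptr=6 lookahead=* remaining=[* num ) $]
Step 13: reduce F->( E ). Stack=[( F] ptr=6 lookahead=* remaining=[* num ) $]
Step 14: reduce T->F. Stack=[( T] ptr=6 lookahead=* remaining=[* num ) $]
Step 15: shift *. Stack=[( T *] ptr=7 lookahead=num remaining=[num ) $]
Step 16: shift num. Stack=[( T * num] ptr=8 lookahead=) remaining=[) $]
Step 17: reduce F->num. Stack=[( T * F] ptr=8 lookahead=) remaining=[) $]
Step 18: reduce T->T * F. Stack=[( T] ptr=8 lookahead=) remaining=[) $]
Step 19: reduce E->T. Stack=[( E] ptr=8 lookahead=) remaining=[) $]
Step 20: shift ). Stack=[( E )] ptr=9 lookahead=$ remaining=[$]
Step 21: reduce F->( E ). Stack=[F] ptr=9 lookahead=$ remaining=[$]
Step 22: reduce T->F. Stack=[T] ptr=9 lookahead=$ remaining=[$]
Step 23: reduce E->T. Stack=[E] ptr=9 lookahead=$ remaining=[$]
Step 24: accept. Stack=[E] ptr=9 lookahead=$ remaining=[$]

Answer: 5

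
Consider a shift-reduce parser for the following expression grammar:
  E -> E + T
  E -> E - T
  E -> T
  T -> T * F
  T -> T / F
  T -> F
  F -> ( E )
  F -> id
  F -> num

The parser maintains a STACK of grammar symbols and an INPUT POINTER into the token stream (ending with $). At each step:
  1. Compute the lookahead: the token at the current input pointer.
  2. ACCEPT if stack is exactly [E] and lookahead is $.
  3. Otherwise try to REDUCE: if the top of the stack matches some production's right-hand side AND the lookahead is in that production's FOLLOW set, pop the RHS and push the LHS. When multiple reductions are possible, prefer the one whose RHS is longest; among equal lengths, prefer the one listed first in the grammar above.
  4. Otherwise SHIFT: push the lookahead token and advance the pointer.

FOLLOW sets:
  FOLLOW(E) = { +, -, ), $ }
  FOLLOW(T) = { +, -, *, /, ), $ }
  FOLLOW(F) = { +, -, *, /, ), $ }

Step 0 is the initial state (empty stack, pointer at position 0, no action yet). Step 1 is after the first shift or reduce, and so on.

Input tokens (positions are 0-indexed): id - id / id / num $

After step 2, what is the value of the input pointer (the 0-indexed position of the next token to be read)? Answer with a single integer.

Step 1: shift id. Stack=[id] ptr=1 lookahead=- remaining=[- id / id / num $]
Step 2: reduce F->id. Stack=[F] ptr=1 lookahead=- remaining=[- id / id / num $]

Answer: 1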